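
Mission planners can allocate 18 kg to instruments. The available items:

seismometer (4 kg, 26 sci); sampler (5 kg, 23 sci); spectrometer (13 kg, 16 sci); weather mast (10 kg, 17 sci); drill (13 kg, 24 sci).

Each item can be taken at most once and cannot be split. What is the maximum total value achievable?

50 sci

Check high-value combinations within 18 kg:
- seismometer+drill: mass 4+13=17, value 26+24=50
- seismometer+sampler: mass 4+5=9, value 26+23=49
- sampler+drill: mass 5+13=18, value 23+24=47
- seismometer+weather mast: mass 4+10=14, value 26+17=43
- seismometer+spectrometer: mass 4+13=17, value 26+16=42
Best: 50 sci.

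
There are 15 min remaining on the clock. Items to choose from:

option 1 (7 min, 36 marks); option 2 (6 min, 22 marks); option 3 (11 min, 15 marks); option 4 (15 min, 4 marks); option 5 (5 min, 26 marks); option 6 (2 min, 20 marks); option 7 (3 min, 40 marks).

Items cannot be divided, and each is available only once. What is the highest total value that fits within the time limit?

102 marks

Check high-value combinations within 15 min:
- option 1+option 5+option 7: time 7+5+3=15, value 36+26+40=102
- option 1+option 6+option 7: time 7+2+3=12, value 36+20+40=96
- option 2+option 5+option 7: time 6+5+3=14, value 22+26+40=88
- option 5+option 6+option 7: time 5+2+3=10, value 26+20+40=86
- option 2+option 6+option 7: time 6+2+3=11, value 22+20+40=82
Best: 102 marks.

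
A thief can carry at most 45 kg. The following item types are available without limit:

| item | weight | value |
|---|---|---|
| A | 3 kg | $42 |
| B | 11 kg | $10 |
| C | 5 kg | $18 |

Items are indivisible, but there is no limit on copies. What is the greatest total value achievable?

Best value-per-unit is A at 42/3, and filling with it alone uses weight 15×3=45. No mix of the others beats 15×42 = 630.

$630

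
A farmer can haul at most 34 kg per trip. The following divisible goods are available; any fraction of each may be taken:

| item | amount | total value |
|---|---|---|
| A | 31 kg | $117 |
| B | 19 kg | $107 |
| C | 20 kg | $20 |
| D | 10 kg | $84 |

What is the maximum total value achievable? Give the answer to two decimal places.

209.87

Take in order of value per unit:
- D (84/10 per unit): all 10 → value 84, running total 84.00
- B (107/19 per unit): all 19 → value 107, running total 191.00
- A (117/31 per unit): 5 of 31 → value 5×117/31 = 18.8710, running total 209.87
Total 209.87.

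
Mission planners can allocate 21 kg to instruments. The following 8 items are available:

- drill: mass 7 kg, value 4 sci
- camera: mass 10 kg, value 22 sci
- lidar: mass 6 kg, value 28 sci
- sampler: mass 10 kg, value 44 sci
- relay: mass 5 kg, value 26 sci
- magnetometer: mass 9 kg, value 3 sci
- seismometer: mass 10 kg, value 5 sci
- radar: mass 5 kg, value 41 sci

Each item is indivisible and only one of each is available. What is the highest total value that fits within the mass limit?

113 sci

Check high-value combinations within 21 kg:
- lidar+sampler+radar: mass 6+10+5=21, value 28+44+41=113
- sampler+relay+radar: mass 10+5+5=20, value 44+26+41=111
- lidar+sampler+relay: mass 6+10+5=21, value 28+44+26=98
Best: 113 sci.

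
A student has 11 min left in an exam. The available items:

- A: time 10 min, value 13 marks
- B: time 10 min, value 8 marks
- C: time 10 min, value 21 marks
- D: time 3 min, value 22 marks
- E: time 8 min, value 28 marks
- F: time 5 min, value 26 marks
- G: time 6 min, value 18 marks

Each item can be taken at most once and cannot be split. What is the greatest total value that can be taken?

50 marks

This is a 0/1 knapsack; check combinations near the capacity.
- D+E: time 3+8=11, value 22+28=50
- D+F: time 3+5=8, value 22+26=48
- F+G: time 5+6=11, value 26+18=44
Best: 50 marks.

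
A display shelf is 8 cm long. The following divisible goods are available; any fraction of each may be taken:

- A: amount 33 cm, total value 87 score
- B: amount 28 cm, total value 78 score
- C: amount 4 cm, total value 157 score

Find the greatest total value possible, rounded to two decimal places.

168.14

Take in order of value per unit:
- C (157/4 per unit): all 4 → value 157, running total 157.00
- B (78/28 per unit): 4 of 28 → value 4×78/28 = 11.1429, running total 168.14
Total 168.14.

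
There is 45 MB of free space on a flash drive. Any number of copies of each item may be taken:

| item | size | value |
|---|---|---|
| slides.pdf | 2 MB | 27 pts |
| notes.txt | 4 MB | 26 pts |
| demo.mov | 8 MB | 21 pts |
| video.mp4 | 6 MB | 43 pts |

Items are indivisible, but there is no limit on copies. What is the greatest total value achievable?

Best value-per-unit is slides.pdf at 27/2, and filling with it alone uses size 22×2=44. No mix of the others beats 22×27 = 594.

594 pts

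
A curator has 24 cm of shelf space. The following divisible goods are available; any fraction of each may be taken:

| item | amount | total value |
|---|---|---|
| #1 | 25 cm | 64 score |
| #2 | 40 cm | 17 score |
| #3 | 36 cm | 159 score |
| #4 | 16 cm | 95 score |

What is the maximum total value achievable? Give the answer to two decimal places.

130.33

Take in order of value per unit:
- #4 (95/16 per unit): all 16 → value 95, running total 95.00
- #3 (159/36 per unit): 8 of 36 → value 8×159/36 = 35.3333, running total 130.33
Total 130.33.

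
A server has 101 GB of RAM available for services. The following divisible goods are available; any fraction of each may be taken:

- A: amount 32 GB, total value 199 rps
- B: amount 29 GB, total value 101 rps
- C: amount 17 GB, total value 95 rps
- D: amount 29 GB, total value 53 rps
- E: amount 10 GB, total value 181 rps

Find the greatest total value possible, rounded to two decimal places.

599.76

Take in order of value per unit:
- E (181/10 per unit): all 10 → value 181, running total 181.00
- A (199/32 per unit): all 32 → value 199, running total 380.00
- C (95/17 per unit): all 17 → value 95, running total 475.00
- B (101/29 per unit): all 29 → value 101, running total 576.00
- D (53/29 per unit): 13 of 29 → value 13×53/29 = 23.7586, running total 599.76
Total 599.76.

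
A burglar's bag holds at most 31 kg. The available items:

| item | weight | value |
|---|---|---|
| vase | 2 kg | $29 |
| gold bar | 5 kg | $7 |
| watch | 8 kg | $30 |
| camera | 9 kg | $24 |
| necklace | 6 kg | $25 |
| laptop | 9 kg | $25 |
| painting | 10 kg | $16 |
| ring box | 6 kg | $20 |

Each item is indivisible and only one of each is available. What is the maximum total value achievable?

$129

Check high-value combinations within 31 kg:
- vase+watch+necklace+laptop+ring box: weight 2+8+6+9+6=31, value 29+30+25+25+20=129
- vase+watch+camera+necklace+ring box: weight 2+8+9+6+6=31, value 29+30+24+25+20=128
- vase+gold bar+watch+necklace+laptop: weight 2+5+8+6+9=30, value 29+7+30+25+25=116
- vase+gold bar+watch+camera+necklace: weight 2+5+8+9+6=30, value 29+7+30+24+25=115
Best: $129.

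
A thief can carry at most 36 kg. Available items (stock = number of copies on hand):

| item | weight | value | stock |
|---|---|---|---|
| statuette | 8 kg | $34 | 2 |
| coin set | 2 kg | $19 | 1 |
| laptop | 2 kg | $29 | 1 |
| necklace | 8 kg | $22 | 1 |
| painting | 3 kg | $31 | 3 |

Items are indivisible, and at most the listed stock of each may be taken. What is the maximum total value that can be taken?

$212

Best selections within weight 36 and stock limits:
- 2×statuette + 1×laptop + 1×necklace + 3×painting: weight 35, value 212
- 2×statuette + 1×coin set + 1×laptop + 3×painting: weight 29, value 209
Best: $212.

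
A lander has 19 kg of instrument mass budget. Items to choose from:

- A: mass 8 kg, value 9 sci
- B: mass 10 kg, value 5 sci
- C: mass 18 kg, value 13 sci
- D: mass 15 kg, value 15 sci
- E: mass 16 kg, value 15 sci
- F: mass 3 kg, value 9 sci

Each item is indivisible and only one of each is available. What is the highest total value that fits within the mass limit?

Check high-value combinations within 19 kg:
- D+F: mass 15+3=18, value 15+9=24
- E+F: mass 16+3=19, value 15+9=24
- A+F: mass 8+3=11, value 9+9=18
- D: mass 15, value 15
- E: mass 16, value 15
Best: 24 sci.

24 sci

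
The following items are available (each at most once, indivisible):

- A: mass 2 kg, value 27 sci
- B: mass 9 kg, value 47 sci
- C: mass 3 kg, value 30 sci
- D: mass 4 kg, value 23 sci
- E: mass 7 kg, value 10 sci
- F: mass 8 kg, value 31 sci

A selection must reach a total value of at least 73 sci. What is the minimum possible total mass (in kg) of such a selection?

9

Subsets with value ≥ 73, sorted by total mass:
- A+C+D: mass 9, value 80
- A+B: mass 11, value 74
Minimum mass: 9 kg.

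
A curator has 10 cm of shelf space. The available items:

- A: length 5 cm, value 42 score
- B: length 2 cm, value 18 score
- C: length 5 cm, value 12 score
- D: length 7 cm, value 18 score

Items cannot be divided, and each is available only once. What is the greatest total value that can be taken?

60 score

This is a 0/1 knapsack; check combinations near the capacity.
- A+B: length 5+2=7, value 42+18=60
- A+C: length 5+5=10, value 42+12=54
- A: length 5, value 42
- B+D: length 2+7=9, value 18+18=36
- B+C: length 2+5=7, value 18+12=30
Best: 60 score.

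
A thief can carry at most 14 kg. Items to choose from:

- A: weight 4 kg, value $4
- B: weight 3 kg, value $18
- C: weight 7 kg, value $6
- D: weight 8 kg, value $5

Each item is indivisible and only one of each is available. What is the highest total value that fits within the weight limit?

$28

Check high-value combinations within 14 kg:
- A+B+C: weight 4+3+7=14, value 4+18+6=28
- B+C: weight 3+7=10, value 18+6=24
- B+D: weight 3+8=11, value 18+5=23
Best: $28.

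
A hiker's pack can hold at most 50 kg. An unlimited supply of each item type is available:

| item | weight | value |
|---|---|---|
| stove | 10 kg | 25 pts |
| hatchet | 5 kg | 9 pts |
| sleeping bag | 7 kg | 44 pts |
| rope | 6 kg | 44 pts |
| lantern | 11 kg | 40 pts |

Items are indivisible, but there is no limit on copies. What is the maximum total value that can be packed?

352 pts

Best value-per-unit is rope at 44/6; filling with it alone gives 8×44 = 352.
Optimal mix: 2×sleeping bag + 6×rope → weight 50, value 352.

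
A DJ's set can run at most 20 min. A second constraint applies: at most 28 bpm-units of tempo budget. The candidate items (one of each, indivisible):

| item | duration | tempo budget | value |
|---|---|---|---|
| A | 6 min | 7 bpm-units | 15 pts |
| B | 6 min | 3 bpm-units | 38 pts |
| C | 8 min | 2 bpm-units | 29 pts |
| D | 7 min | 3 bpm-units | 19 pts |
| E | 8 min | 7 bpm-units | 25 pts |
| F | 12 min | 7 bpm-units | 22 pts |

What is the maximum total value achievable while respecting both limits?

82 pts

Feasible sets respecting both limits:
- A+B+C: duration 20, tempo budget 12, value 82
- A+B+E: duration 20, tempo budget 17, value 78
- A+B+D: duration 19, tempo budget 13, value 72
- B+C: duration 14, tempo budget 5, value 67
Best: 82 pts.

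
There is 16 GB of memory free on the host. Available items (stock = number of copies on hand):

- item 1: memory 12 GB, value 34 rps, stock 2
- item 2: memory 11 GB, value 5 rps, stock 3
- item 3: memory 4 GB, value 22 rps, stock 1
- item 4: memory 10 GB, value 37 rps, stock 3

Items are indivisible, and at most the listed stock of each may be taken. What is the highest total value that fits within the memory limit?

59 rps

Top feasible selections:
- 1×item 3 + 1×item 4: memory 14, value 59
- 1×item 1 + 1×item 3: memory 16, value 56
- 1×item 4: memory 10, value 37
Best: 59 rps.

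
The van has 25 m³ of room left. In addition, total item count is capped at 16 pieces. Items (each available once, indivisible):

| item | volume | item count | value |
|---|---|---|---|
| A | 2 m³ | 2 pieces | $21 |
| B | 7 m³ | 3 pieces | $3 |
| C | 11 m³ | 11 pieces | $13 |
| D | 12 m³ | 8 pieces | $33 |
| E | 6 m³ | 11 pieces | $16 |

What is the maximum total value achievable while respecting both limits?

$57

Feasible sets respecting both limits:
- A+B+D: volume 21, item count 13, value 57
- A+D: volume 14, item count 10, value 54
- A+B+E: volume 15, item count 16, value 40
Best: $57.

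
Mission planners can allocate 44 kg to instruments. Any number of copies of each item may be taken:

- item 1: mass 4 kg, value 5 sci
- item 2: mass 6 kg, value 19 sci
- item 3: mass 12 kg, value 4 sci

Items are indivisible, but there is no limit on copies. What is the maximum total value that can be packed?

Best value-per-unit is item 2 at 19/6, and filling with it alone uses mass 7×6=42. No mix of the others beats 7×19 = 133.

133 sci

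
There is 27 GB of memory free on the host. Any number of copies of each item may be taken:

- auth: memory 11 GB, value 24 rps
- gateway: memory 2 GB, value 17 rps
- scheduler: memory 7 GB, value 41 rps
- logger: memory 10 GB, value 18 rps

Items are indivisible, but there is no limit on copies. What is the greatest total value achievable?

Best value-per-unit is gateway at 17/2, and filling with it alone uses memory 13×2=26. No mix of the others beats 13×17 = 221.

221 rps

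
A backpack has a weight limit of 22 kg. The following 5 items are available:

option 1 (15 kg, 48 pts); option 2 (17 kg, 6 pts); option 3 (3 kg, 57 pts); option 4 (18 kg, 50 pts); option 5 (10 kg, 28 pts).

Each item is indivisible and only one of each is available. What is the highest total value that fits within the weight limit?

Check high-value combinations within 22 kg:
- option 3+option 4: weight 3+18=21, value 57+50=107
- option 1+option 3: weight 15+3=18, value 48+57=105
- option 3+option 5: weight 3+10=13, value 57+28=85
Best: 107 pts.

107 pts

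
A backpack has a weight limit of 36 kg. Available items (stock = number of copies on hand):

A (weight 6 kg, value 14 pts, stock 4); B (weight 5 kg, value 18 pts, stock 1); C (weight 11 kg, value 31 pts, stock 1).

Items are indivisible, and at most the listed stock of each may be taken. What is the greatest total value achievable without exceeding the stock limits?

91 pts

Best selections within weight 36 and stock limits:
- 3×A + 1×B + 1×C: weight 34, value 91
- 4×A + 1×C: weight 35, value 87
- 2×A + 1×B + 1×C: weight 28, value 77
Best: 91 pts.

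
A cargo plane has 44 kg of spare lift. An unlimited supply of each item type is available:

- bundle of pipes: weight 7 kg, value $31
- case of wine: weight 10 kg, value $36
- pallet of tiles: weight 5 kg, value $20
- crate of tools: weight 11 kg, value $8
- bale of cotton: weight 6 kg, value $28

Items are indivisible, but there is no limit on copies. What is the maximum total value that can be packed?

$202

Best value-per-unit is bale of cotton at 28/6; filling with it alone gives 7×28 = 196.
Optimal mix: 2×bundle of pipes + 5×bale of cotton → weight 44, value 202.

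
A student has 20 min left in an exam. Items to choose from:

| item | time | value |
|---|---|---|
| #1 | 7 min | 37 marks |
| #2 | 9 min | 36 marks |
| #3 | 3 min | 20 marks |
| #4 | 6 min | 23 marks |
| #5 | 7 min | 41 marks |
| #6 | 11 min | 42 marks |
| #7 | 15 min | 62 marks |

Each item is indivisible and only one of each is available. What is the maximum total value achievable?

Check high-value combinations within 20 min:
- #1+#4+#5: time 7+6+7=20, value 37+23+41=101
- #1+#3+#5: time 7+3+7=17, value 37+20+41=98
- #2+#3+#5: time 9+3+7=19, value 36+20+41=97
- #1+#2+#3: time 7+9+3=19, value 37+36+20=93
- #3+#4+#6: time 3+6+11=20, value 20+23+42=85
Best: 101 marks.

101 marks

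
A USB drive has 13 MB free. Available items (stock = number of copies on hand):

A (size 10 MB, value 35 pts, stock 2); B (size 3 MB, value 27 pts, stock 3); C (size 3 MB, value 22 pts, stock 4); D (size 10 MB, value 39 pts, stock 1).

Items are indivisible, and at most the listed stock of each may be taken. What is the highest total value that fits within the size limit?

Top feasible selections:
- 3×B + 1×C: size 12, value 103
- 2×B + 2×C: size 12, value 98
- 1×B + 3×C: size 12, value 93
Best: 103 pts.

103 pts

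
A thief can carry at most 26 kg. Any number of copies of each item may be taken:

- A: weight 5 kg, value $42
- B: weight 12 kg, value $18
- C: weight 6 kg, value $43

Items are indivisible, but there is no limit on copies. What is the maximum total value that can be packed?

Best value-per-unit is A at 42/5; filling with it alone gives 5×42 = 210.
Optimal mix: 4×A + 1×C → weight 26, value 211.

$211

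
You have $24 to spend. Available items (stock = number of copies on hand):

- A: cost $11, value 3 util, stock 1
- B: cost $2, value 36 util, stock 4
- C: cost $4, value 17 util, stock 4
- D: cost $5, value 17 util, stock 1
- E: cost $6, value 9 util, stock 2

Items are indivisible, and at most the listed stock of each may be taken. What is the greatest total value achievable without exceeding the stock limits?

212 util

Best selections within cost 24 and stock limits:
- 4×B + 4×C: cost 24, value 212
- 4×B + 3×C: cost 20, value 195
- 4×B + 2×C + 1×D: cost 21, value 195
- 4×B + 2×C + 1×E: cost 22, value 187
Best: 212 util.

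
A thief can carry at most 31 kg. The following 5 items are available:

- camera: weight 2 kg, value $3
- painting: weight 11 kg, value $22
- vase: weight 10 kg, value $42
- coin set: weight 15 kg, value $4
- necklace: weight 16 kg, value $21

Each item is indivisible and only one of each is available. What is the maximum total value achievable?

Check high-value combinations within 31 kg:
- camera+painting+vase: weight 2+11+10=23, value 3+22+42=67
- camera+vase+necklace: weight 2+10+16=28, value 3+42+21=66
- painting+vase: weight 11+10=21, value 22+42=64
- vase+necklace: weight 10+16=26, value 42+21=63
- camera+vase+coin set: weight 2+10+15=27, value 3+42+4=49
Best: $67.

$67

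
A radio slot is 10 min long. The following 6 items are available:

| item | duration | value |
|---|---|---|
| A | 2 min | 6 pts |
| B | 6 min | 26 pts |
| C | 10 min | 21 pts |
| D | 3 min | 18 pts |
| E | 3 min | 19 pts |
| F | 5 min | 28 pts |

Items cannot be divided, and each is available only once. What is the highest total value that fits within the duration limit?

This is a 0/1 knapsack; check combinations near the capacity.
- A+E+F: duration 2+3+5=10, value 6+19+28=53
- A+D+F: duration 2+3+5=10, value 6+18+28=52
- E+F: duration 3+5=8, value 19+28=47
- D+F: duration 3+5=8, value 18+28=46
Best: 53 pts.

53 pts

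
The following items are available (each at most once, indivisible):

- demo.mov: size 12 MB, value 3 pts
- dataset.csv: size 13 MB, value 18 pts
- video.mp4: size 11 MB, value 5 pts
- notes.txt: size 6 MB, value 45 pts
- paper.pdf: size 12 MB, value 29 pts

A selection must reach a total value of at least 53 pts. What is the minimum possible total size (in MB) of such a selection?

18

Subsets with value ≥ 53, sorted by total size:
- notes.txt+paper.pdf: size 18, value 74
- dataset.csv+notes.txt: size 19, value 63
- video.mp4+notes.txt+paper.pdf: size 29, value 79
Minimum size: 18 MB.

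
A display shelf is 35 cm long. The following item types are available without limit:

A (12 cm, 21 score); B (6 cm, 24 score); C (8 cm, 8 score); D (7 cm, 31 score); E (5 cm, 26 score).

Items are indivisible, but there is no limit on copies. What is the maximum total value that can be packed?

182 score

Best value-per-unit is E at 26/5, and filling with it alone uses length 7×5=35. No mix of the others beats 7×26 = 182.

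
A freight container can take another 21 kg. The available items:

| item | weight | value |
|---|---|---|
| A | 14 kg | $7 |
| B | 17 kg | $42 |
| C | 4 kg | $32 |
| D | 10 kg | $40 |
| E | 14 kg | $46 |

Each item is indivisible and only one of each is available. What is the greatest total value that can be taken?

Check high-value combinations within 21 kg:
- C+E: weight 4+14=18, value 32+46=78
- B+C: weight 17+4=21, value 42+32=74
- C+D: weight 4+10=14, value 32+40=72
Best: $78.

$78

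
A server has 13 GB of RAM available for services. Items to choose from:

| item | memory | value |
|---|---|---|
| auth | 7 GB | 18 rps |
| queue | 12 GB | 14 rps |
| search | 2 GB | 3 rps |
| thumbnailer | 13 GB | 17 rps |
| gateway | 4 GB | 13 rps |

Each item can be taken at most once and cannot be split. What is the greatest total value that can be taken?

34 rps

Check high-value combinations within 13 GB:
- auth+search+gateway: memory 7+2+4=13, value 18+3+13=34
- auth+gateway: memory 7+4=11, value 18+13=31
- auth+search: memory 7+2=9, value 18+3=21
- auth: memory 7, value 18
Best: 34 rps.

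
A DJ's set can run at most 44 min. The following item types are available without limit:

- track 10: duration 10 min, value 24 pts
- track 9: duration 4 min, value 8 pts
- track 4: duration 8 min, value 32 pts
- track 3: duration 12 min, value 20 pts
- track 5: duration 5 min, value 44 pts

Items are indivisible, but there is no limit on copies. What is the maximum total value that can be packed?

Best value-per-unit is track 5 at 44/5; filling with it alone gives 8×44 = 352.
Optimal mix: 1×track 9 + 8×track 5 → duration 44, value 360.

360 pts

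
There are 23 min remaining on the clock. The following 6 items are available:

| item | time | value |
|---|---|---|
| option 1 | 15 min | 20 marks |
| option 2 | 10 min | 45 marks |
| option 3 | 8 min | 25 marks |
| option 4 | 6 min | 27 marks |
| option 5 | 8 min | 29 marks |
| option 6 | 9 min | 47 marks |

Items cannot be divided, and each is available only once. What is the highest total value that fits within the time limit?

103 marks

This is a 0/1 knapsack; check combinations near the capacity.
- option 4+option 5+option 6: time 6+8+9=23, value 27+29+47=103
- option 3+option 4+option 6: time 8+6+9=23, value 25+27+47=99
- option 2+option 6: time 10+9=19, value 45+47=92
- option 3+option 4+option 5: time 8+6+8=22, value 25+27+29=81
- option 5+option 6: time 8+9=17, value 29+47=76
Best: 103 marks.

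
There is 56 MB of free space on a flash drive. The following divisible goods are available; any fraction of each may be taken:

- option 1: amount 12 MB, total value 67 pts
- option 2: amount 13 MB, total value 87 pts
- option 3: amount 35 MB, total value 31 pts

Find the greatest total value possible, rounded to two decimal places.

Take in order of value per unit:
- option 2 (87/13 per unit): all 13 → value 87, running total 87.00
- option 1 (67/12 per unit): all 12 → value 67, running total 154.00
- option 3 (31/35 per unit): 31 of 35 → value 31×31/35 = 27.4571, running total 181.46
Total 181.46.

181.46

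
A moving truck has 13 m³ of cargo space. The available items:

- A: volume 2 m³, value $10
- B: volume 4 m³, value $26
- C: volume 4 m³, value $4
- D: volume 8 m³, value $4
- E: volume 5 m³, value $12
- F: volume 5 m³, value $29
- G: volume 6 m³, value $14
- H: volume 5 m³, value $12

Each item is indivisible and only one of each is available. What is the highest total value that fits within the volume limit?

$65

Check high-value combinations within 13 m³:
- A+B+F: volume 2+4+5=11, value 10+26+29=65
- B+C+F: volume 4+4+5=13, value 26+4+29=59
- B+F: volume 4+5=9, value 26+29=55
- A+F+G: volume 2+5+6=13, value 10+29+14=53
- A+E+F: volume 2+5+5=12, value 10+12+29=51
Best: $65.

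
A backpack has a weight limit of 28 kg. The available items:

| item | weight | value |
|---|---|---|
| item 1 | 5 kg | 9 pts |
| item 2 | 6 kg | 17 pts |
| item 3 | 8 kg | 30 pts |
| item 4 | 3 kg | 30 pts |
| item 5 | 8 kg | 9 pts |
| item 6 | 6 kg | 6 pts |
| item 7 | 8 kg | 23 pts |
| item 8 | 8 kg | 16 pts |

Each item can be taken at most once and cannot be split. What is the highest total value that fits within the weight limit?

100 pts

Check high-value combinations within 28 kg:
- item 2+item 3+item 4+item 7: weight 6+8+3+8=25, value 17+30+30+23=100
- item 3+item 4+item 7+item 8: weight 8+3+8+8=27, value 30+30+23+16=99
- item 2+item 3+item 4+item 8: weight 6+8+3+8=25, value 17+30+30+16=93
- item 1+item 3+item 4+item 7: weight 5+8+3+8=24, value 9+30+30+23=92
Best: 100 pts.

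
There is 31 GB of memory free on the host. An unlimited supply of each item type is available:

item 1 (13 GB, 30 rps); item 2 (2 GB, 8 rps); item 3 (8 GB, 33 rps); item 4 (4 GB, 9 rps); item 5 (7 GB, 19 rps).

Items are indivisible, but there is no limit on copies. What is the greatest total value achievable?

Best value-per-unit is item 3 at 33/8; filling with it alone gives 3×33 = 99.
Optimal mix: 3×item 2 + 3×item 3 → memory 30, value 123.

123 rps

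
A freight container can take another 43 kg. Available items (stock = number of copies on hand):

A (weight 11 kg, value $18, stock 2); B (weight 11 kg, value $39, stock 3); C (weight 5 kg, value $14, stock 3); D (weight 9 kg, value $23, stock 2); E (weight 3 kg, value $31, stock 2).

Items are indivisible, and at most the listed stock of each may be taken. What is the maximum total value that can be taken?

Best selections within weight 43 and stock limits:
- 2×B + 3×C + 2×E: weight 43, value 182
- 3×B + 2×E: weight 39, value 179
- 2×B + 1×C + 1×D + 2×E: weight 42, value 177
- 2×B + 2×C + 2×E: weight 38, value 168
Best: $182.

$182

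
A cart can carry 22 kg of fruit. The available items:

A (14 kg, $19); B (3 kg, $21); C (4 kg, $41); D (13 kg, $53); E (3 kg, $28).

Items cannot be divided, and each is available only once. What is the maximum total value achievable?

This is a 0/1 knapsack; check combinations near the capacity.
- C+D+E: weight 4+13+3=20, value 41+53+28=122
- B+C+D: weight 3+4+13=20, value 21+41+53=115
- B+D+E: weight 3+13+3=19, value 21+53+28=102
Best: $122.

$122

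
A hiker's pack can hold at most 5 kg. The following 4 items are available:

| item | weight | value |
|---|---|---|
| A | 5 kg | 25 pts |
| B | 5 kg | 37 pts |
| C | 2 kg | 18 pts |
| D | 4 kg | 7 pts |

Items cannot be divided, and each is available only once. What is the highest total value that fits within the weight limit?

Check high-value combinations within 5 kg:
- B: weight 5, value 37
- A: weight 5, value 25
- C: weight 2, value 18
Best: 37 pts.

37 pts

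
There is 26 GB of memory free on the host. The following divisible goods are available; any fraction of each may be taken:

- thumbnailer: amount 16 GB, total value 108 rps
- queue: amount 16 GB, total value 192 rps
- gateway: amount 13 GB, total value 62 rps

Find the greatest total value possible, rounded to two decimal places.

Take in order of value per unit:
- queue (192/16 per unit): all 16 → value 192, running total 192.00
- thumbnailer (108/16 per unit): 10 of 16 → value 10×108/16 = 67.5000, running total 259.50
Total 259.50.

259.50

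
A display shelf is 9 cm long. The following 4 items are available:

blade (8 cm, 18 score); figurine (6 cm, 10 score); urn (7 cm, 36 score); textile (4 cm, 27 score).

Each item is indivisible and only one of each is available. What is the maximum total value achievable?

36 score

This is a 0/1 knapsack; check combinations near the capacity.
- urn: length 7, value 36
- textile: length 4, value 27
- blade: length 8, value 18
- figurine: length 6, value 10
Best: 36 score.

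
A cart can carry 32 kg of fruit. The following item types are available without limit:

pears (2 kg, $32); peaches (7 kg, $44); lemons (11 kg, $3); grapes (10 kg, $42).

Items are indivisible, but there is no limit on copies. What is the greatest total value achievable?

$512

Best value-per-unit is pears at 32/2, and filling with it alone uses weight 16×2=32. No mix of the others beats 16×32 = 512.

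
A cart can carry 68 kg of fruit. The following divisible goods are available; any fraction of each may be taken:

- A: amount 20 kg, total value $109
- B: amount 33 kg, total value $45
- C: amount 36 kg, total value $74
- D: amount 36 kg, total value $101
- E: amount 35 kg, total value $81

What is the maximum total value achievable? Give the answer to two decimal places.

237.77

Take in order of value per unit:
- A (109/20 per unit): all 20 → value 109, running total 109.00
- D (101/36 per unit): all 36 → value 101, running total 210.00
- E (81/35 per unit): 12 of 35 → value 12×81/35 = 27.7714, running total 237.77
Total 237.77.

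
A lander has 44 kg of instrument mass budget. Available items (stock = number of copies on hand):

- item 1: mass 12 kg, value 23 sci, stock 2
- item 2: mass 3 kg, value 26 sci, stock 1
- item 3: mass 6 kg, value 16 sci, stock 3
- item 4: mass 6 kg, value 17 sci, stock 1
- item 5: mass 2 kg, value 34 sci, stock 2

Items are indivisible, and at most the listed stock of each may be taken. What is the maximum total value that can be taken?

182 sci

Top feasible selections:
- 1×item 1 + 1×item 2 + 3×item 3 + 1×item 4 + 2×item 5: mass 43, value 182
- 2×item 1 + 1×item 2 + 1×item 3 + 1×item 4 + 2×item 5: mass 43, value 173
- 2×item 1 + 1×item 2 + 2×item 3 + 2×item 5: mass 43, value 172
Best: 182 sci.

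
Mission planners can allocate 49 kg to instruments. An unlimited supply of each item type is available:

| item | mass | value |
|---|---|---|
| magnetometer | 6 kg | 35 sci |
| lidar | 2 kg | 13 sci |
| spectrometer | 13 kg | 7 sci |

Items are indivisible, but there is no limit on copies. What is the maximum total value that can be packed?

312 sci

Best value-per-unit is lidar at 13/2, and filling with it alone uses mass 24×2=48. No mix of the others beats 24×13 = 312.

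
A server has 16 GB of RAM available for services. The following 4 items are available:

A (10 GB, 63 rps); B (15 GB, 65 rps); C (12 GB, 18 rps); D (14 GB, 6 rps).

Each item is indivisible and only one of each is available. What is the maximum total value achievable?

Check high-value combinations within 16 GB:
- B: memory 15, value 65
- A: memory 10, value 63
- C: memory 12, value 18
Best: 65 rps.

65 rps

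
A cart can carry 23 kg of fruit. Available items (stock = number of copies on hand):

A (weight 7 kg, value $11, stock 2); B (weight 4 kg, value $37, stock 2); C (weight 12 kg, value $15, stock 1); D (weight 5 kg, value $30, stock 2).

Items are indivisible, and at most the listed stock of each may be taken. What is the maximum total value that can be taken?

$134

Best selections within weight 23 and stock limits:
- 2×B + 2×D: weight 18, value 134
- 1×A + 2×B + 1×D: weight 20, value 115
- 1×A + 1×B + 2×D: weight 21, value 108
- 2×B + 1×D: weight 13, value 104
Best: $134.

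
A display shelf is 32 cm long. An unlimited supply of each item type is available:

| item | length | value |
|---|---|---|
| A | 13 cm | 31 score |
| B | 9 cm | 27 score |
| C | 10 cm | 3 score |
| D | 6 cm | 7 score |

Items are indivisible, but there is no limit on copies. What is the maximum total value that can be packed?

85 score

Best value-per-unit is B at 27/9; filling with it alone gives 3×27 = 81.
Optimal mix: 1×A + 2×B → length 31, value 85.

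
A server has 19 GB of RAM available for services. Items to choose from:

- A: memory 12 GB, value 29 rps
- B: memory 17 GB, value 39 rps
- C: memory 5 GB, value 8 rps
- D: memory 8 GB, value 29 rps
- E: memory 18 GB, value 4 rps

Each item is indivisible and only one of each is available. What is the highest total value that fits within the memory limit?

39 rps

This is a 0/1 knapsack; check combinations near the capacity.
- B: memory 17, value 39
- C+D: memory 5+8=13, value 8+29=37
- A+C: memory 12+5=17, value 29+8=37
- D: memory 8, value 29
- A: memory 12, value 29
Best: 39 rps.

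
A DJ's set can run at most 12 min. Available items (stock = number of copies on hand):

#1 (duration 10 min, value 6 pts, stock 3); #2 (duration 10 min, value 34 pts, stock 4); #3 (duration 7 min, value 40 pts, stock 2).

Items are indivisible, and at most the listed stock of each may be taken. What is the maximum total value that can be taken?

Top feasible selections:
- 1×#3: duration 7, value 40
- 1×#2: duration 10, value 34
Best: 40 pts.

40 pts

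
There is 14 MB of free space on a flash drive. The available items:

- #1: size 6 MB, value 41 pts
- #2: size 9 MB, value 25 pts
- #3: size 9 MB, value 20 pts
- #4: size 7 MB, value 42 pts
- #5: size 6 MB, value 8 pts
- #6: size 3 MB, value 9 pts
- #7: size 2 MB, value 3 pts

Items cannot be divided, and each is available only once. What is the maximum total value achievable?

This is a 0/1 knapsack; check combinations near the capacity.
- #1+#4: size 6+7=13, value 41+42=83
- #4+#6+#7: size 7+3+2=12, value 42+9+3=54
- #1+#6+#7: size 6+3+2=11, value 41+9+3=53
Best: 83 pts.

83 pts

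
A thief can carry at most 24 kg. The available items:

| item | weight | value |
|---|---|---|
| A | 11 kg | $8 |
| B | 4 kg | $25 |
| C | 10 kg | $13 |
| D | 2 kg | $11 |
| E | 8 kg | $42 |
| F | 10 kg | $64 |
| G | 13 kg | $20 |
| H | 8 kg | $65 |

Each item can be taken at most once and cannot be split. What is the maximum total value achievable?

Check high-value combinations within 24 kg:
- B+D+F+H: weight 4+2+10+8=24, value 25+11+64+65=165
- B+F+H: weight 4+10+8=22, value 25+64+65=154
- B+D+E+H: weight 4+2+8+8=22, value 25+11+42+65=143
- B+D+E+F: weight 4+2+8+10=24, value 25+11+42+64=142
Best: $165.

$165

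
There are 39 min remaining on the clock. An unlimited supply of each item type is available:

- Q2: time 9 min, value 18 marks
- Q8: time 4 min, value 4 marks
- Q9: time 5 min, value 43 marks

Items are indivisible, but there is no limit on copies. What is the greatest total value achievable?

Best value-per-unit is Q9 at 43/5; filling with it alone gives 7×43 = 301.
Optimal mix: 1×Q8 + 7×Q9 → time 39, value 305.

305 marks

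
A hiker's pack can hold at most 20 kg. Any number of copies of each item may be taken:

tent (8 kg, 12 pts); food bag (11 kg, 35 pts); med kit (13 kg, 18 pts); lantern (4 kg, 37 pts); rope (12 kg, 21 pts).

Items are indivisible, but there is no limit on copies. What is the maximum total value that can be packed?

185 pts

Best value-per-unit is lantern at 37/4, and filling with it alone uses weight 5×4=20. No mix of the others beats 5×37 = 185.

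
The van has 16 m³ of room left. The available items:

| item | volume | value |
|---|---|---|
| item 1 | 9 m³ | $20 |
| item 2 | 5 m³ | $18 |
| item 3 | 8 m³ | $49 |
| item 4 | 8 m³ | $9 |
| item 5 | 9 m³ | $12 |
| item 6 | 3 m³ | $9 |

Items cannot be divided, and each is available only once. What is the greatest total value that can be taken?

Check high-value combinations within 16 m³:
- item 2+item 3+item 6: volume 5+8+3=16, value 18+49+9=76
- item 2+item 3: volume 5+8=13, value 18+49=67
- item 3+item 6: volume 8+3=11, value 49+9=58
- item 3+item 4: volume 8+8=16, value 49+9=58
Best: $76.

$76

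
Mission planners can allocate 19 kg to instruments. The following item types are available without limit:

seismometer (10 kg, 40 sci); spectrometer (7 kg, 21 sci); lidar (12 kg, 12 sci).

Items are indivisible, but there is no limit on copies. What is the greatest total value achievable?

Best value-per-unit is seismometer at 40/10; filling with it alone gives 1×40 = 40.
Optimal mix: 1×seismometer + 1×spectrometer → mass 17, value 61.

61 sci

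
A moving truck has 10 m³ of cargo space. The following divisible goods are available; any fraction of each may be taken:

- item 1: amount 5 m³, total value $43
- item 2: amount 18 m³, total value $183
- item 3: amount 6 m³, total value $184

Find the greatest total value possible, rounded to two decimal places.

224.67

Take in order of value per unit:
- item 3 (184/6 per unit): all 6 → value 184, running total 184.00
- item 2 (183/18 per unit): 4 of 18 → value 4×183/18 = 40.6667, running total 224.67
Total 224.67.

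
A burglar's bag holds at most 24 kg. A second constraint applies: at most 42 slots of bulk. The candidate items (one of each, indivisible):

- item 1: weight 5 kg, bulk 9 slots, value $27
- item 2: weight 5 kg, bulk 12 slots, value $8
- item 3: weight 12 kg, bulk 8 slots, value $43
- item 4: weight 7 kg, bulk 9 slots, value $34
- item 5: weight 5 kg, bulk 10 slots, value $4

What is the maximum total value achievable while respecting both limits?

Feasible sets respecting both limits:
- item 1+item 3+item 4: weight 24, bulk 26, value 104
- item 2+item 3+item 4: weight 24, bulk 29, value 85
- item 3+item 4+item 5: weight 24, bulk 27, value 81
- item 1+item 2+item 3: weight 22, bulk 29, value 78
Best: $104.

$104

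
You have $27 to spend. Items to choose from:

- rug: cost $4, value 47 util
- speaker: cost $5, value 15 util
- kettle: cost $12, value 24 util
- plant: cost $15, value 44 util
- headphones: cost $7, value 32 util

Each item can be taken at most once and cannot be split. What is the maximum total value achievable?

This is a 0/1 knapsack; check combinations near the capacity.
- rug+plant+headphones: cost 4+15+7=26, value 47+44+32=123
- rug+speaker+plant: cost 4+5+15=24, value 47+15+44=106
- rug+kettle+headphones: cost 4+12+7=23, value 47+24+32=103
- rug+speaker+headphones: cost 4+5+7=16, value 47+15+32=94
- rug+plant: cost 4+15=19, value 47+44=91
Best: 123 util.

123 util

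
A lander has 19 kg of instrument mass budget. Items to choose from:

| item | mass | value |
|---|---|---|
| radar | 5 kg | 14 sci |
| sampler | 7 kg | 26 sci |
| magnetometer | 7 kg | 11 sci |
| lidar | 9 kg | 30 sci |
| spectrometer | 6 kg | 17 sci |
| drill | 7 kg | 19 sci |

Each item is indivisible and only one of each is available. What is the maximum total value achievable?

Check high-value combinations within 19 kg:
- radar+sampler+drill: mass 5+7+7=19, value 14+26+19=59
- radar+sampler+spectrometer: mass 5+7+6=18, value 14+26+17=57
- sampler+lidar: mass 7+9=16, value 26+30=56
- radar+sampler+magnetometer: mass 5+7+7=19, value 14+26+11=51
Best: 59 sci.

59 sci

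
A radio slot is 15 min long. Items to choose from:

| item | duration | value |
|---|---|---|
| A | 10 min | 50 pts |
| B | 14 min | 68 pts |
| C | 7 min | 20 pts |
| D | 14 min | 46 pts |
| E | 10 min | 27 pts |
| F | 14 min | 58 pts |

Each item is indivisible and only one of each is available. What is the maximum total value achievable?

68 pts

Check high-value combinations within 15 min:
- B: duration 14, value 68
- F: duration 14, value 58
- A: duration 10, value 50
Best: 68 pts.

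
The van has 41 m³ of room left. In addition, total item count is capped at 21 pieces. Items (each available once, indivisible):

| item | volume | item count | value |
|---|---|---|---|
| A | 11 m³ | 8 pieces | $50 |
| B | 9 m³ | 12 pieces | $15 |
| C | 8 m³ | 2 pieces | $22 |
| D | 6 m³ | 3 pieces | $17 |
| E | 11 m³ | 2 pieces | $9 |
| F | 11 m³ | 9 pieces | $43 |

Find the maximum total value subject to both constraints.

Feasible sets respecting both limits:
- A+C+E+F: volume 41, item count 21, value 124
- A+C+F: volume 30, item count 19, value 115
- A+D+F: volume 28, item count 20, value 110
Best: $124.

$124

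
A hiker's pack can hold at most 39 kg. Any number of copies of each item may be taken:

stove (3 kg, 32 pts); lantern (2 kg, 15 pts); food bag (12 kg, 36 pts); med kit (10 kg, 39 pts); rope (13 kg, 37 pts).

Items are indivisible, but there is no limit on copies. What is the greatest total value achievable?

416 pts

Best value-per-unit is stove at 32/3, and filling with it alone uses weight 13×3=39. No mix of the others beats 13×32 = 416.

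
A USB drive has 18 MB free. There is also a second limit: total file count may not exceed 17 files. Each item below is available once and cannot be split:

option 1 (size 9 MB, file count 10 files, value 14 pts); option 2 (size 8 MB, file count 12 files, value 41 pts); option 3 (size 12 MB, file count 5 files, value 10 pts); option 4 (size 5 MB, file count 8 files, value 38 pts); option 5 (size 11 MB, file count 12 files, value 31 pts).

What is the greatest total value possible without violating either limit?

Feasible sets respecting both limits:
- option 3+option 4: size 17, file count 13, value 48
- option 2: size 8, file count 12, value 41
- option 4: size 5, file count 8, value 38
- option 5: size 11, file count 12, value 31
Best: 48 pts.

48 pts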